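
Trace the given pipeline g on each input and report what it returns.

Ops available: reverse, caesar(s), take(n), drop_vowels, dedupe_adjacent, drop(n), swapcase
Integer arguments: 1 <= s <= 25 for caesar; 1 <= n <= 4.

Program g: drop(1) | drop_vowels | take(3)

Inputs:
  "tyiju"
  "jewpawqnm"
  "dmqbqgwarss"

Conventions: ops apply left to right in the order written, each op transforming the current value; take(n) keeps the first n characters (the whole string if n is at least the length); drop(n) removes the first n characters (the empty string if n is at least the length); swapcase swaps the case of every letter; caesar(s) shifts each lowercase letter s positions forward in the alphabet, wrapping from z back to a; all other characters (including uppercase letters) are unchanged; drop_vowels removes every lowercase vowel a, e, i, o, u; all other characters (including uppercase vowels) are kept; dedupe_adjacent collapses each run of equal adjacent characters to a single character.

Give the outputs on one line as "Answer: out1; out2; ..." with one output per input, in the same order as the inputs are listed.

"yj"; "wpw"; "mqb"

Execution, op by op:
  "tyiju" -> "yiju" -> "yj" -> "yj"
  "jewpawqnm" -> "ewpawqnm" -> "wpwqnm" -> "wpw"
  "dmqbqgwarss" -> "mqbqgwarss" -> "mqbqgwrss" -> "mqb"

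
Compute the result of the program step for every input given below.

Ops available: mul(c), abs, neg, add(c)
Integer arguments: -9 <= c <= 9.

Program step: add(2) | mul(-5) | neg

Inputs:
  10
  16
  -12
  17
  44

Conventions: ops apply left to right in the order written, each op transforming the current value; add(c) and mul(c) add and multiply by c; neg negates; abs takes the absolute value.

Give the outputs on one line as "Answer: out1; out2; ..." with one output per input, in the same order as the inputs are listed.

60; 90; -50; 95; 230

Execution, op by op:
  10 -> 12 -> -60 -> 60
  16 -> 18 -> -90 -> 90
  -12 -> -10 -> 50 -> -50
  17 -> 19 -> -95 -> 95
  44 -> 46 -> -230 -> 230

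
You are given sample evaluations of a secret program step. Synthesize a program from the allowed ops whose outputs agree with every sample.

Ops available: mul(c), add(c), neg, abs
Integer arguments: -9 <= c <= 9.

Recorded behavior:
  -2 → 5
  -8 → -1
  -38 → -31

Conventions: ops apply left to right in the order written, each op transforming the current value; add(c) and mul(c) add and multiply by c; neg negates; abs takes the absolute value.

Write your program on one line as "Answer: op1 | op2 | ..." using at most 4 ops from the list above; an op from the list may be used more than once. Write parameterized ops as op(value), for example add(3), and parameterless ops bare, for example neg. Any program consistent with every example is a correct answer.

neg | add(-9) | neg | add(-2)

Check, running the answer program on each example:
  -2 -> 2 -> -7 -> 7 -> 5
  -8 -> 8 -> -1 -> 1 -> -1
  -38 -> 38 -> 29 -> -29 -> -31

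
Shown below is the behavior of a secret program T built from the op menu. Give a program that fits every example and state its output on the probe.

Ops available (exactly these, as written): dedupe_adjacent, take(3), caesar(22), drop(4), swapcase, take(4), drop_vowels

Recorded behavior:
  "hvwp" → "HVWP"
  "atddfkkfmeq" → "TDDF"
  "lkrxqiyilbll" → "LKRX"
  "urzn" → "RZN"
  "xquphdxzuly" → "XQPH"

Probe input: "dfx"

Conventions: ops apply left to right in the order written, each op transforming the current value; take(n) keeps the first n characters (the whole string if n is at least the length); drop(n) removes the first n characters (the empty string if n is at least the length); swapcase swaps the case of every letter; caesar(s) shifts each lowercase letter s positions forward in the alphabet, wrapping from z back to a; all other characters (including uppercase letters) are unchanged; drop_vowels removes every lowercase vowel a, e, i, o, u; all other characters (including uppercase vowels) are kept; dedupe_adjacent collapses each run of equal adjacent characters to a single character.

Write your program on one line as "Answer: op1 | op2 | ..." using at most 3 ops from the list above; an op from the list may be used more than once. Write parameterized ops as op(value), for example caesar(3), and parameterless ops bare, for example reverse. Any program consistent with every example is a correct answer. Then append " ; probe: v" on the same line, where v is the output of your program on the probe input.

drop_vowels | swapcase | take(4) ; probe: "DFX"

Check, running the answer program on each example:
  "hvwp" -> "hvwp" -> "HVWP" -> "HVWP"
  "atddfkkfmeq" -> "tddfkkfmq" -> "TDDFKKFMQ" -> "TDDF"
  "lkrxqiyilbll" -> "lkrxqylbll" -> "LKRXQYLBLL" -> "LKRX"
  "urzn" -> "rzn" -> "RZN" -> "RZN"
  "xquphdxzuly" -> "xqphdxzly" -> "XQPHDXZLY" -> "XQPH"
  probe: "dfx" -> "dfx" -> "DFX" -> "DFX"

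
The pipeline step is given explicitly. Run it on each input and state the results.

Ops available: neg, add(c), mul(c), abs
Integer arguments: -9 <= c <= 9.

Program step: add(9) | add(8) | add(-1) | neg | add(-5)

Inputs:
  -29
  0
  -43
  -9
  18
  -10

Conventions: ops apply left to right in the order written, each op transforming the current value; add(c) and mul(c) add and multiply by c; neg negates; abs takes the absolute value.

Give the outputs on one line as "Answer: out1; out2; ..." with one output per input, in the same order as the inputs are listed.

8; -21; 22; -12; -39; -11

Execution, op by op:
  -29 -> -20 -> -12 -> -13 -> 13 -> 8
  0 -> 9 -> 17 -> 16 -> -16 -> -21
  -43 -> -34 -> -26 -> -27 -> 27 -> 22
  -9 -> 0 -> 8 -> 7 -> -7 -> -12
  18 -> 27 -> 35 -> 34 -> -34 -> -39
  -10 -> -1 -> 7 -> 6 -> -6 -> -11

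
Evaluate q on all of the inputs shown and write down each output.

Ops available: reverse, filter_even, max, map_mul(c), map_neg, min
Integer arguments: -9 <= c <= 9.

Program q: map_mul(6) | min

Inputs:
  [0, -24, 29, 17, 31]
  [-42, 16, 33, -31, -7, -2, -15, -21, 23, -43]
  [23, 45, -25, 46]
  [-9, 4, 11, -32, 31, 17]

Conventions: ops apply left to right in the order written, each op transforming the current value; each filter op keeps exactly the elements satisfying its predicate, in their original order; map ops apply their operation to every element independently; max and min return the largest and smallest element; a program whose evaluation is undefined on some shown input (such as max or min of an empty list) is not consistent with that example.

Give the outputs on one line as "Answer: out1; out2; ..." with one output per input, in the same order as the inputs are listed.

-144; -258; -150; -192

Execution, op by op:
  [0, -24, 29, 17, 31] -> [0, -144, 174, 102, 186] -> -144
  [-42, 16, 33, -31, -7, -2, -15, -21, 23, -43] -> [-252, 96, 198, -186, -42, -12, -90, -126, 138, -258] -> -258
  [23, 45, -25, 46] -> [138, 270, -150, 276] -> -150
  [-9, 4, 11, -32, 31, 17] -> [-54, 24, 66, -192, 186, 102] -> -192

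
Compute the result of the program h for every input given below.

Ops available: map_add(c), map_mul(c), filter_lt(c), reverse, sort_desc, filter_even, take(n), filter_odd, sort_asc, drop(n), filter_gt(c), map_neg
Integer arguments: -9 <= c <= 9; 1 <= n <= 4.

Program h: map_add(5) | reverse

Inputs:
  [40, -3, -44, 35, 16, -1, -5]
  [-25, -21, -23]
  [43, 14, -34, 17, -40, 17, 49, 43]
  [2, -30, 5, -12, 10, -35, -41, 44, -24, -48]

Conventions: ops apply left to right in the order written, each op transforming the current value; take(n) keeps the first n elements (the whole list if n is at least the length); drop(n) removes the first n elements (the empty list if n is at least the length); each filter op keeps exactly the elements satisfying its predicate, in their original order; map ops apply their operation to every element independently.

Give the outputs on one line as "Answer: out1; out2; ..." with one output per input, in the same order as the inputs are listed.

[0, 4, 21, 40, -39, 2, 45]; [-18, -16, -20]; [48, 54, 22, -35, 22, -29, 19, 48]; [-43, -19, 49, -36, -30, 15, -7, 10, -25, 7]

Execution, op by op:
  [40, -3, -44, 35, 16, -1, -5] -> [45, 2, -39, 40, 21, 4, 0] -> [0, 4, 21, 40, -39, 2, 45]
  [-25, -21, -23] -> [-20, -16, -18] -> [-18, -16, -20]
  [43, 14, -34, 17, -40, 17, 49, 43] -> [48, 19, -29, 22, -35, 22, 54, 48] -> [48, 54, 22, -35, 22, -29, 19, 48]
  [2, -30, 5, -12, 10, -35, -41, 44, -24, -48] -> [7, -25, 10, -7, 15, -30, -36, 49, -19, -43] -> [-43, -19, 49, -36, -30, 15, -7, 10, -25, 7]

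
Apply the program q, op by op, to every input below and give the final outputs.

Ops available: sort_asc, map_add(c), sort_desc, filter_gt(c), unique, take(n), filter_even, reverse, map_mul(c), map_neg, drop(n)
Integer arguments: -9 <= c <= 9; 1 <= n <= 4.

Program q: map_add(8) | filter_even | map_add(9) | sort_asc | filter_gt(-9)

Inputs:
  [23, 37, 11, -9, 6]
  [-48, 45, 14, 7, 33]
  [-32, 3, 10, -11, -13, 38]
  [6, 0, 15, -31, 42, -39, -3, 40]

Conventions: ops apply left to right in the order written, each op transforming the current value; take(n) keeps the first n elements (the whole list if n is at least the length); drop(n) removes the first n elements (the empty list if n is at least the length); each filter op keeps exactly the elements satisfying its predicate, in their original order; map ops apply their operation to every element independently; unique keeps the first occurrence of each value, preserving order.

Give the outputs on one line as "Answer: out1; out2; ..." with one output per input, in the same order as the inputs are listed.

[23]; [31]; [27, 55]; [17, 23, 57, 59]

Execution, op by op:
  [23, 37, 11, -9, 6] -> [31, 45, 19, -1, 14] -> [14] -> [23] -> [23] -> [23]
  [-48, 45, 14, 7, 33] -> [-40, 53, 22, 15, 41] -> [-40, 22] -> [-31, 31] -> [-31, 31] -> [31]
  [-32, 3, 10, -11, -13, 38] -> [-24, 11, 18, -3, -5, 46] -> [-24, 18, 46] -> [-15, 27, 55] -> [-15, 27, 55] -> [27, 55]
  [6, 0, 15, -31, 42, -39, -3, 40] -> [14, 8, 23, -23, 50, -31, 5, 48] -> [14, 8, 50, 48] -> [23, 17, 59, 57] -> [17, 23, 57, 59] -> [17, 23, 57, 59]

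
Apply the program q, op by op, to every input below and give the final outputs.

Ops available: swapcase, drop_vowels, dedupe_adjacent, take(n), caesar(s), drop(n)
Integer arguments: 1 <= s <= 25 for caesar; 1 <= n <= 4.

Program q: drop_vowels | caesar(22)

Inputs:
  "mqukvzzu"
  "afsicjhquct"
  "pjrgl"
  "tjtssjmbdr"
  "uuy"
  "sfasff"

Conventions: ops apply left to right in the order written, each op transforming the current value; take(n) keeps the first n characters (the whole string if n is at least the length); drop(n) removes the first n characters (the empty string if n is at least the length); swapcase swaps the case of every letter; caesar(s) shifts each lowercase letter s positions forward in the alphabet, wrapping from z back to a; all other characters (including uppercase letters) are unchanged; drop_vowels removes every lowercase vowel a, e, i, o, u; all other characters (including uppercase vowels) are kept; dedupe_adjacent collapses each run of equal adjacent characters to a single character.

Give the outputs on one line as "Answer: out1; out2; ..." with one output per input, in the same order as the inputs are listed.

Execution, op by op:
  "mqukvzzu" -> "mqkvzz" -> "imgrvv"
  "afsicjhquct" -> "fscjhqct" -> "boyfdmyp"
  "pjrgl" -> "pjrgl" -> "lfnch"
  "tjtssjmbdr" -> "tjtssjmbdr" -> "pfpoofixzn"
  "uuy" -> "y" -> "u"
  "sfasff" -> "sfsff" -> "obobb"

"imgrvv"; "boyfdmyp"; "lfnch"; "pfpoofixzn"; "u"; "obobb"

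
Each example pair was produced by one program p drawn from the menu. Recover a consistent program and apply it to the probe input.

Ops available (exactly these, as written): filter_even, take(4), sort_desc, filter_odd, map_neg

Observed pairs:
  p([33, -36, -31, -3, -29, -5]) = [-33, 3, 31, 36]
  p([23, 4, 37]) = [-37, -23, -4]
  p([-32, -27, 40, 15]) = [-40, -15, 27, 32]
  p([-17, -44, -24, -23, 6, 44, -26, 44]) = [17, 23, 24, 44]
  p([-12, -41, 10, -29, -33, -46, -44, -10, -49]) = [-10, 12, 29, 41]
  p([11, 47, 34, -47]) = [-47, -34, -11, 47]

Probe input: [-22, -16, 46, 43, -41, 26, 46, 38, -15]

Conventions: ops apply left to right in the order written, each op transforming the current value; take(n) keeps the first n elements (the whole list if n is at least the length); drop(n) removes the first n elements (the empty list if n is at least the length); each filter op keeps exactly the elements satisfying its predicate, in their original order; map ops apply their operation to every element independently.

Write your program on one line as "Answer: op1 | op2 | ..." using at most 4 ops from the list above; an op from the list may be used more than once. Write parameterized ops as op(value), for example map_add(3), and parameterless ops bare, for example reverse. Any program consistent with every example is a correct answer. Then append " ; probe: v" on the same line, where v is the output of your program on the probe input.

take(4) | sort_desc | map_neg ; probe: [-46, -43, 16, 22]

Check, running the answer program on each example:
  [33, -36, -31, -3, -29, -5] -> [33, -36, -31, -3] -> [33, -3, -31, -36] -> [-33, 3, 31, 36]
  [23, 4, 37] -> [23, 4, 37] -> [37, 23, 4] -> [-37, -23, -4]
  [-32, -27, 40, 15] -> [-32, -27, 40, 15] -> [40, 15, -27, -32] -> [-40, -15, 27, 32]
  [-17, -44, -24, -23, 6, 44, -26, 44] -> [-17, -44, -24, -23] -> [-17, -23, -24, -44] -> [17, 23, 24, 44]
  [-12, -41, 10, -29, -33, -46, -44, -10, -49] -> [-12, -41, 10, -29] -> [10, -12, -29, -41] -> [-10, 12, 29, 41]
  [11, 47, 34, -47] -> [11, 47, 34, -47] -> [47, 34, 11, -47] -> [-47, -34, -11, 47]
  probe: [-22, -16, 46, 43, -41, 26, 46, 38, -15] -> [-22, -16, 46, 43] -> [46, 43, -16, -22] -> [-46, -43, 16, 22]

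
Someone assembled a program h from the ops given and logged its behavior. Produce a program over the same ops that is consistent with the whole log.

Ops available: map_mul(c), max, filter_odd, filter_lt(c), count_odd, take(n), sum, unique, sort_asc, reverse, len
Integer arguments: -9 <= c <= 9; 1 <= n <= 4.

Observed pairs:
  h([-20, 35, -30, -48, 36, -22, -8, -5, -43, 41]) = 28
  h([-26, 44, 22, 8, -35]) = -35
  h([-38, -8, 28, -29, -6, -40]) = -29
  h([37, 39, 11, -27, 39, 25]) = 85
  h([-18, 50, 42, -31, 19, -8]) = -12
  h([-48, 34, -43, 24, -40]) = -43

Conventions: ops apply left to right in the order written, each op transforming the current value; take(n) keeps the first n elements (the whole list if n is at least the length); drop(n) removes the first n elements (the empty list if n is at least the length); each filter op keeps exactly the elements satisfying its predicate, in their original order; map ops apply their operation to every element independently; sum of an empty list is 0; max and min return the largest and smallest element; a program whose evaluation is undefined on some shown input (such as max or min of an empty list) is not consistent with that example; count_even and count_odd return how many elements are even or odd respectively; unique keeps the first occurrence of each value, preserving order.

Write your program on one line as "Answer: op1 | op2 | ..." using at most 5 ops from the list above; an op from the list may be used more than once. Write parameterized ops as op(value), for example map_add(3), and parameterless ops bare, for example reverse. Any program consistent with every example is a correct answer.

unique | filter_odd | sort_asc | sum

Check, running the answer program on each example:
  [-20, 35, -30, -48, 36, -22, -8, -5, -43, 41] -> [-20, 35, -30, -48, 36, -22, -8, -5, -43, 41] -> [35, -5, -43, 41] -> [-43, -5, 35, 41] -> 28
  [-26, 44, 22, 8, -35] -> [-26, 44, 22, 8, -35] -> [-35] -> [-35] -> -35
  [-38, -8, 28, -29, -6, -40] -> [-38, -8, 28, -29, -6, -40] -> [-29] -> [-29] -> -29
  [37, 39, 11, -27, 39, 25] -> [37, 39, 11, -27, 25] -> [37, 39, 11, -27, 25] -> [-27, 11, 25, 37, 39] -> 85
  [-18, 50, 42, -31, 19, -8] -> [-18, 50, 42, -31, 19, -8] -> [-31, 19] -> [-31, 19] -> -12
  [-48, 34, -43, 24, -40] -> [-48, 34, -43, 24, -40] -> [-43] -> [-43] -> -43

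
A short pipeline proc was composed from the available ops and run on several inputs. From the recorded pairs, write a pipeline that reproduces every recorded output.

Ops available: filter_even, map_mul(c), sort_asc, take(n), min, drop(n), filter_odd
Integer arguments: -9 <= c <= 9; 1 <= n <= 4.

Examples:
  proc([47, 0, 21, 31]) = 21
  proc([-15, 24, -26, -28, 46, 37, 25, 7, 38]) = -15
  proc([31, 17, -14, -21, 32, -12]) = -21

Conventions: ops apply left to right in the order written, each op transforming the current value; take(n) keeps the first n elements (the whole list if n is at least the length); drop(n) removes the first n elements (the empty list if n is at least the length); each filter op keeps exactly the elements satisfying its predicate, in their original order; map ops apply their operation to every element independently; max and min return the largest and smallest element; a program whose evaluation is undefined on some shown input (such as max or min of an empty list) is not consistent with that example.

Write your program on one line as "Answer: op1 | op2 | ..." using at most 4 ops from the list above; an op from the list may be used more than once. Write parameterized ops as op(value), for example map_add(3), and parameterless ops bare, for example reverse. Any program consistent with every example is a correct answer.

sort_asc | filter_odd | min

Check, running the answer program on each example:
  [47, 0, 21, 31] -> [0, 21, 31, 47] -> [21, 31, 47] -> 21
  [-15, 24, -26, -28, 46, 37, 25, 7, 38] -> [-28, -26, -15, 7, 24, 25, 37, 38, 46] -> [-15, 7, 25, 37] -> -15
  [31, 17, -14, -21, 32, -12] -> [-21, -14, -12, 17, 31, 32] -> [-21, 17, 31] -> -21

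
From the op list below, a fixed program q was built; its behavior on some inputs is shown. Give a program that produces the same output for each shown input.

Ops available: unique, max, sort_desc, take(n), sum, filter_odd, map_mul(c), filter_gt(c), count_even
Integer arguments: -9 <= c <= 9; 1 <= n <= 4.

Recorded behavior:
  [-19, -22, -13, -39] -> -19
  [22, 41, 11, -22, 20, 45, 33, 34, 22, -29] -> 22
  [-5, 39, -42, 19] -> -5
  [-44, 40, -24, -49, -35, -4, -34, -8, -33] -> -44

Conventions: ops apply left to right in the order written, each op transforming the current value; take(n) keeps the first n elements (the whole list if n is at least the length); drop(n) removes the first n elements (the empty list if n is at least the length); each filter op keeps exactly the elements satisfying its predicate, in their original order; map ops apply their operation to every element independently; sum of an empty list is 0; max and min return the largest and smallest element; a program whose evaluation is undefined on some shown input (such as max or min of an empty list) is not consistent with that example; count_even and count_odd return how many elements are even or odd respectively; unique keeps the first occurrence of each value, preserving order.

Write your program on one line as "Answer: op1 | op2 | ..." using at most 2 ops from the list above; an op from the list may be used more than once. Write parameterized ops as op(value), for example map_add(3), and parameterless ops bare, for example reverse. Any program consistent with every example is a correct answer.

take(1) | sum

Check, running the answer program on each example:
  [-19, -22, -13, -39] -> [-19] -> -19
  [22, 41, 11, -22, 20, 45, 33, 34, 22, -29] -> [22] -> 22
  [-5, 39, -42, 19] -> [-5] -> -5
  [-44, 40, -24, -49, -35, -4, -34, -8, -33] -> [-44] -> -44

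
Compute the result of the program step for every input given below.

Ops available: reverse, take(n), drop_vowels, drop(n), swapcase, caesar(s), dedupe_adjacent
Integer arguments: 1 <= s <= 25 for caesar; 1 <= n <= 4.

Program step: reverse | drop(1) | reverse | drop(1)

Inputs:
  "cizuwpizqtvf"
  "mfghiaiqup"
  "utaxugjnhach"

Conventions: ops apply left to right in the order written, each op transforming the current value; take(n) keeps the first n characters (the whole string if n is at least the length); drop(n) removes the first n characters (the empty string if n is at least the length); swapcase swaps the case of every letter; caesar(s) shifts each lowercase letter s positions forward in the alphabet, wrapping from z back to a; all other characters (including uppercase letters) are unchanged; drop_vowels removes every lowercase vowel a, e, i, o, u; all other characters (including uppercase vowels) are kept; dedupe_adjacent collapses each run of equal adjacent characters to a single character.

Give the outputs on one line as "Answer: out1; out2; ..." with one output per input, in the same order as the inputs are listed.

"izuwpizqtv"; "fghiaiqu"; "taxugjnhac"

Execution, op by op:
  "cizuwpizqtvf" -> "fvtqzipwuzic" -> "vtqzipwuzic" -> "cizuwpizqtv" -> "izuwpizqtv"
  "mfghiaiqup" -> "puqiaihgfm" -> "uqiaihgfm" -> "mfghiaiqu" -> "fghiaiqu"
  "utaxugjnhach" -> "hcahnjguxatu" -> "cahnjguxatu" -> "utaxugjnhac" -> "taxugjnhac"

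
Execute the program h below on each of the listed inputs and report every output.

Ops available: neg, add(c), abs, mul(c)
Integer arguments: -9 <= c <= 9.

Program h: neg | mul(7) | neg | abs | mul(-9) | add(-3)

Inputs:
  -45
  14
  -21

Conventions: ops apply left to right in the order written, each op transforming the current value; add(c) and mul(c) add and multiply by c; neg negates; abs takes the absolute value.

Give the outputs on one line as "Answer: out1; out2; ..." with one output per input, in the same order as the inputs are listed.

-2838; -885; -1326

Execution, op by op:
  -45 -> 45 -> 315 -> -315 -> 315 -> -2835 -> -2838
  14 -> -14 -> -98 -> 98 -> 98 -> -882 -> -885
  -21 -> 21 -> 147 -> -147 -> 147 -> -1323 -> -1326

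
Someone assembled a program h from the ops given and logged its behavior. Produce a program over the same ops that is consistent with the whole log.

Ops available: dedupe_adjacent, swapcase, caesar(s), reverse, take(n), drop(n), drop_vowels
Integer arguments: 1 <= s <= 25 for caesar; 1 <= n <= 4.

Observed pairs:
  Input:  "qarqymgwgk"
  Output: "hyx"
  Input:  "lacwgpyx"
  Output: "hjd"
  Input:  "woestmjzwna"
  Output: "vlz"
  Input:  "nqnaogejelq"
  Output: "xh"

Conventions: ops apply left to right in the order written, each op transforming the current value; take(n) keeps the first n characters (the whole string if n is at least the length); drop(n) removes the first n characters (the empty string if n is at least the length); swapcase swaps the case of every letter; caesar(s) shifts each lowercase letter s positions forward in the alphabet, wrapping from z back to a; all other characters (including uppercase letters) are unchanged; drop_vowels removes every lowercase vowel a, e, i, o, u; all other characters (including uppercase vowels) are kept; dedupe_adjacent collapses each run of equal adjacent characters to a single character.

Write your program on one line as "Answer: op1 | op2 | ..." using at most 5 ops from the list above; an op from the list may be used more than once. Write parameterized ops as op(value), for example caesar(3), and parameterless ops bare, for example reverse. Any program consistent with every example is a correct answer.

take(4) | drop(1) | caesar(7) | drop_vowels

Check, running the answer program on each example:
  "qarqymgwgk" -> "qarq" -> "arq" -> "hyx" -> "hyx"
  "lacwgpyx" -> "lacw" -> "acw" -> "hjd" -> "hjd"
  "woestmjzwna" -> "woes" -> "oes" -> "vlz" -> "vlz"
  "nqnaogejelq" -> "nqna" -> "qna" -> "xuh" -> "xh"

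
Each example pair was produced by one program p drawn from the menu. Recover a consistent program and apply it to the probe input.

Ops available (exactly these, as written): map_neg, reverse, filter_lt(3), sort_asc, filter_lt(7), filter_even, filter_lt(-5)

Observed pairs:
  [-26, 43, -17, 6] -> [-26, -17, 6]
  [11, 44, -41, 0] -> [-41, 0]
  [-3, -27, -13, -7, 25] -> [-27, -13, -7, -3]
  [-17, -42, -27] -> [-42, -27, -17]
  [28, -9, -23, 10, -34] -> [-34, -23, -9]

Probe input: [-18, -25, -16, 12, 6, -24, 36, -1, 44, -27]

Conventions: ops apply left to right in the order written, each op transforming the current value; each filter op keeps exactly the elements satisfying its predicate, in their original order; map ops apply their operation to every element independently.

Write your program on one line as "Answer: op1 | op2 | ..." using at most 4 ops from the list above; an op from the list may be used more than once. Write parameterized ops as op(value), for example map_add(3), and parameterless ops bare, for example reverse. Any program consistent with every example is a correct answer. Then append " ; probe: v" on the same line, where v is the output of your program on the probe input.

reverse | filter_lt(7) | sort_asc ; probe: [-27, -25, -24, -18, -16, -1, 6]

Check, running the answer program on each example:
  [-26, 43, -17, 6] -> [6, -17, 43, -26] -> [6, -17, -26] -> [-26, -17, 6]
  [11, 44, -41, 0] -> [0, -41, 44, 11] -> [0, -41] -> [-41, 0]
  [-3, -27, -13, -7, 25] -> [25, -7, -13, -27, -3] -> [-7, -13, -27, -3] -> [-27, -13, -7, -3]
  [-17, -42, -27] -> [-27, -42, -17] -> [-27, -42, -17] -> [-42, -27, -17]
  [28, -9, -23, 10, -34] -> [-34, 10, -23, -9, 28] -> [-34, -23, -9] -> [-34, -23, -9]
  probe: [-18, -25, -16, 12, 6, -24, 36, -1, 44, -27] -> [-27, 44, -1, 36, -24, 6, 12, -16, -25, -18] -> [-27, -1, -24, 6, -16, -25, -18] -> [-27, -25, -24, -18, -16, -1, 6]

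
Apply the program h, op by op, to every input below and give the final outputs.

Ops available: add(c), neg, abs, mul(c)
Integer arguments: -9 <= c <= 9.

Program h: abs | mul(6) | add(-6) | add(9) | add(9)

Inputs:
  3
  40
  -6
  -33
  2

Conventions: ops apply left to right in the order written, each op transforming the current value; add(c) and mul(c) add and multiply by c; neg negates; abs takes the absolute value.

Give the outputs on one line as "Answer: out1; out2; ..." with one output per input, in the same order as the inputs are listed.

Execution, op by op:
  3 -> 3 -> 18 -> 12 -> 21 -> 30
  40 -> 40 -> 240 -> 234 -> 243 -> 252
  -6 -> 6 -> 36 -> 30 -> 39 -> 48
  -33 -> 33 -> 198 -> 192 -> 201 -> 210
  2 -> 2 -> 12 -> 6 -> 15 -> 24

30; 252; 48; 210; 24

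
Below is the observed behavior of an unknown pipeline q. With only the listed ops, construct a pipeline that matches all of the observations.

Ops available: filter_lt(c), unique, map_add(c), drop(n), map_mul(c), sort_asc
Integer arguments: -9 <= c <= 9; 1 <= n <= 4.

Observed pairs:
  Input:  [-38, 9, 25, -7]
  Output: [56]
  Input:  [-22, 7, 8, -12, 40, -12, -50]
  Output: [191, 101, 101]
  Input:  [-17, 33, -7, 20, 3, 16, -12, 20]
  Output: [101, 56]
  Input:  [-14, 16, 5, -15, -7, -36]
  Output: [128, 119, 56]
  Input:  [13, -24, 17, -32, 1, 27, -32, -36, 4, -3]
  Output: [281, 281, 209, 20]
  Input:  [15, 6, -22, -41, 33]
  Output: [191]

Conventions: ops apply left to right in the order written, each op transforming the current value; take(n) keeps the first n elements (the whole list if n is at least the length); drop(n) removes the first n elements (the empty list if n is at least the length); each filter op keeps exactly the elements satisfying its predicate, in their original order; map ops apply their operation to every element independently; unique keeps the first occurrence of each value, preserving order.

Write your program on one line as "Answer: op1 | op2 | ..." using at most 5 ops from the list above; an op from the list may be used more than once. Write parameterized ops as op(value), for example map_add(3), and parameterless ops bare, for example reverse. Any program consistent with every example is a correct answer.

filter_lt(0) | sort_asc | map_mul(-9) | map_add(-7) | drop(1)

Check, running the answer program on each example:
  [-38, 9, 25, -7] -> [-38, -7] -> [-38, -7] -> [342, 63] -> [335, 56] -> [56]
  [-22, 7, 8, -12, 40, -12, -50] -> [-22, -12, -12, -50] -> [-50, -22, -12, -12] -> [450, 198, 108, 108] -> [443, 191, 101, 101] -> [191, 101, 101]
  [-17, 33, -7, 20, 3, 16, -12, 20] -> [-17, -7, -12] -> [-17, -12, -7] -> [153, 108, 63] -> [146, 101, 56] -> [101, 56]
  [-14, 16, 5, -15, -7, -36] -> [-14, -15, -7, -36] -> [-36, -15, -14, -7] -> [324, 135, 126, 63] -> [317, 128, 119, 56] -> [128, 119, 56]
  [13, -24, 17, -32, 1, 27, -32, -36, 4, -3] -> [-24, -32, -32, -36, -3] -> [-36, -32, -32, -24, -3] -> [324, 288, 288, 216, 27] -> [317, 281, 281, 209, 20] -> [281, 281, 209, 20]
  [15, 6, -22, -41, 33] -> [-22, -41] -> [-41, -22] -> [369, 198] -> [362, 191] -> [191]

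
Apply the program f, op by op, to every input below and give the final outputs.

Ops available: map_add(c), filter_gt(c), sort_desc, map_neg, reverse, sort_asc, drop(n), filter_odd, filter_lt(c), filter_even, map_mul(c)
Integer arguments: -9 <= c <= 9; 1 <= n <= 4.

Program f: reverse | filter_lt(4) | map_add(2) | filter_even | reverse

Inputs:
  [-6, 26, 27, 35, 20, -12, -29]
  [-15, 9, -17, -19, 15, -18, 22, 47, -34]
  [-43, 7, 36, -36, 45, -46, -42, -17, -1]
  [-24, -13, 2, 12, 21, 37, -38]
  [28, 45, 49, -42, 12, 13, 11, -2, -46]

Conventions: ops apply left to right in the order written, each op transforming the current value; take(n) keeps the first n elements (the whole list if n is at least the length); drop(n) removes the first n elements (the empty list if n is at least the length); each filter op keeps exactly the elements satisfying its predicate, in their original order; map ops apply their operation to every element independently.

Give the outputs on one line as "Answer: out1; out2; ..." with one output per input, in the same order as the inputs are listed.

Execution, op by op:
  [-6, 26, 27, 35, 20, -12, -29] -> [-29, -12, 20, 35, 27, 26, -6] -> [-29, -12, -6] -> [-27, -10, -4] -> [-10, -4] -> [-4, -10]
  [-15, 9, -17, -19, 15, -18, 22, 47, -34] -> [-34, 47, 22, -18, 15, -19, -17, 9, -15] -> [-34, -18, -19, -17, -15] -> [-32, -16, -17, -15, -13] -> [-32, -16] -> [-16, -32]
  [-43, 7, 36, -36, 45, -46, -42, -17, -1] -> [-1, -17, -42, -46, 45, -36, 36, 7, -43] -> [-1, -17, -42, -46, -36, -43] -> [1, -15, -40, -44, -34, -41] -> [-40, -44, -34] -> [-34, -44, -40]
  [-24, -13, 2, 12, 21, 37, -38] -> [-38, 37, 21, 12, 2, -13, -24] -> [-38, 2, -13, -24] -> [-36, 4, -11, -22] -> [-36, 4, -22] -> [-22, 4, -36]
  [28, 45, 49, -42, 12, 13, 11, -2, -46] -> [-46, -2, 11, 13, 12, -42, 49, 45, 28] -> [-46, -2, -42] -> [-44, 0, -40] -> [-44, 0, -40] -> [-40, 0, -44]

[-4, -10]; [-16, -32]; [-34, -44, -40]; [-22, 4, -36]; [-40, 0, -44]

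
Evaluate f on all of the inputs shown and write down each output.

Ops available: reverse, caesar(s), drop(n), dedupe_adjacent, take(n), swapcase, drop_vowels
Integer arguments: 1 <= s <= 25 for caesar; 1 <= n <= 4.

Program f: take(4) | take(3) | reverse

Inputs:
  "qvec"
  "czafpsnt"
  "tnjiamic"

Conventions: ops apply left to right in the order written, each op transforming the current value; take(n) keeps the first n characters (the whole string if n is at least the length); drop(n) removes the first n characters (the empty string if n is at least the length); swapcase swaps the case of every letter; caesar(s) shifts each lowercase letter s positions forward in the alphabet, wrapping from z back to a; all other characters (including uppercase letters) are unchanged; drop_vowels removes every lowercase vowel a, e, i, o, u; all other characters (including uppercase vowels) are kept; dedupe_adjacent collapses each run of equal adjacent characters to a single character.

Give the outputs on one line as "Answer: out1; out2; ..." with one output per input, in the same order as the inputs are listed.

"evq"; "azc"; "jnt"

Execution, op by op:
  "qvec" -> "qvec" -> "qve" -> "evq"
  "czafpsnt" -> "czaf" -> "cza" -> "azc"
  "tnjiamic" -> "tnji" -> "tnj" -> "jnt"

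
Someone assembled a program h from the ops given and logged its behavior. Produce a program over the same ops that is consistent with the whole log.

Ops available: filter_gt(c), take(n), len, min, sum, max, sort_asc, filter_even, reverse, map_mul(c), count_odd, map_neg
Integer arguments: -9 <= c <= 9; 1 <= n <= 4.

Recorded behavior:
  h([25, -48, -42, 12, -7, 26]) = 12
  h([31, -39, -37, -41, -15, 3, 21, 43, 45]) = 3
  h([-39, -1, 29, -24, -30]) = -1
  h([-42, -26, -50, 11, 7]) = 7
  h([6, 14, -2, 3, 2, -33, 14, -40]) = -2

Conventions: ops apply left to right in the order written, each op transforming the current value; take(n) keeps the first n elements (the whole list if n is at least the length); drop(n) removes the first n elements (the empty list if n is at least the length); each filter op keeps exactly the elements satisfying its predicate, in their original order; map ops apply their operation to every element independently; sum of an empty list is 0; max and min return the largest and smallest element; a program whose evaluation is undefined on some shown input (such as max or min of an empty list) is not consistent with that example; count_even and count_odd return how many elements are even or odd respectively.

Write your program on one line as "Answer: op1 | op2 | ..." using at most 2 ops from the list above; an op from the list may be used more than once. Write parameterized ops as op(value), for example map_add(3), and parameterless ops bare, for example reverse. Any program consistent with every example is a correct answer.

filter_gt(-3) | min

Check, running the answer program on each example:
  [25, -48, -42, 12, -7, 26] -> [25, 12, 26] -> 12
  [31, -39, -37, -41, -15, 3, 21, 43, 45] -> [31, 3, 21, 43, 45] -> 3
  [-39, -1, 29, -24, -30] -> [-1, 29] -> -1
  [-42, -26, -50, 11, 7] -> [11, 7] -> 7
  [6, 14, -2, 3, 2, -33, 14, -40] -> [6, 14, -2, 3, 2, 14] -> -2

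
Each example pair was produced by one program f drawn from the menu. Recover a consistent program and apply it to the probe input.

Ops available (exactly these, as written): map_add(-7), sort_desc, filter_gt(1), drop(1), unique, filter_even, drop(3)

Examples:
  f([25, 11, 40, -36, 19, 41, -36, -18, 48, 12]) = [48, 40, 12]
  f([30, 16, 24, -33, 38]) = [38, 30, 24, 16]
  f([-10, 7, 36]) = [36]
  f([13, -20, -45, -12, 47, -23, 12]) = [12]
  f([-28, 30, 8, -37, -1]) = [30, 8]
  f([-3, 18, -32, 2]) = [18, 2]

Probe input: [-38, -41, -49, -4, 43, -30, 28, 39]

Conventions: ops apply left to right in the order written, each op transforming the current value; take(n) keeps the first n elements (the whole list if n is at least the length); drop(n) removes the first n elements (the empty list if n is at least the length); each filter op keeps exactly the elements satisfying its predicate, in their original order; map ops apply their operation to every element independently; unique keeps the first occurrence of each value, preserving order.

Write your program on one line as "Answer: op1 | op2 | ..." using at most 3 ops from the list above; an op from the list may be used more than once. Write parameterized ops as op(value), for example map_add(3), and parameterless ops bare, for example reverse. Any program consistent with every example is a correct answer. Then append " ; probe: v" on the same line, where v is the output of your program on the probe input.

filter_gt(1) | sort_desc | filter_even ; probe: [28]

Check, running the answer program on each example:
  [25, 11, 40, -36, 19, 41, -36, -18, 48, 12] -> [25, 11, 40, 19, 41, 48, 12] -> [48, 41, 40, 25, 19, 12, 11] -> [48, 40, 12]
  [30, 16, 24, -33, 38] -> [30, 16, 24, 38] -> [38, 30, 24, 16] -> [38, 30, 24, 16]
  [-10, 7, 36] -> [7, 36] -> [36, 7] -> [36]
  [13, -20, -45, -12, 47, -23, 12] -> [13, 47, 12] -> [47, 13, 12] -> [12]
  [-28, 30, 8, -37, -1] -> [30, 8] -> [30, 8] -> [30, 8]
  [-3, 18, -32, 2] -> [18, 2] -> [18, 2] -> [18, 2]
  probe: [-38, -41, -49, -4, 43, -30, 28, 39] -> [43, 28, 39] -> [43, 39, 28] -> [28]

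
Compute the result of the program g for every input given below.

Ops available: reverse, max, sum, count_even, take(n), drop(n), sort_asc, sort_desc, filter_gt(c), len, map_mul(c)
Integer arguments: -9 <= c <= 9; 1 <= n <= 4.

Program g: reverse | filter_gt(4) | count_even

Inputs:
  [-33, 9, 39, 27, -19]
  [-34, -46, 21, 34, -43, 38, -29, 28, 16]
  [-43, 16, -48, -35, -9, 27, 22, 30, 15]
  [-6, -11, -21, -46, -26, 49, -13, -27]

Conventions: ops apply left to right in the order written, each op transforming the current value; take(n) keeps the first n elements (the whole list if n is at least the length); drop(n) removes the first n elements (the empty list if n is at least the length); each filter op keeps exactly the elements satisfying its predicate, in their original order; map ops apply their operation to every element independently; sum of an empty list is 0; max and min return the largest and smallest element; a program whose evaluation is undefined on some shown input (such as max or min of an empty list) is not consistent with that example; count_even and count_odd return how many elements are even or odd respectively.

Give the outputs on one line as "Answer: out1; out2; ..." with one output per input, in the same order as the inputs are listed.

Execution, op by op:
  [-33, 9, 39, 27, -19] -> [-19, 27, 39, 9, -33] -> [27, 39, 9] -> 0
  [-34, -46, 21, 34, -43, 38, -29, 28, 16] -> [16, 28, -29, 38, -43, 34, 21, -46, -34] -> [16, 28, 38, 34, 21] -> 4
  [-43, 16, -48, -35, -9, 27, 22, 30, 15] -> [15, 30, 22, 27, -9, -35, -48, 16, -43] -> [15, 30, 22, 27, 16] -> 3
  [-6, -11, -21, -46, -26, 49, -13, -27] -> [-27, -13, 49, -26, -46, -21, -11, -6] -> [49] -> 0

0; 4; 3; 0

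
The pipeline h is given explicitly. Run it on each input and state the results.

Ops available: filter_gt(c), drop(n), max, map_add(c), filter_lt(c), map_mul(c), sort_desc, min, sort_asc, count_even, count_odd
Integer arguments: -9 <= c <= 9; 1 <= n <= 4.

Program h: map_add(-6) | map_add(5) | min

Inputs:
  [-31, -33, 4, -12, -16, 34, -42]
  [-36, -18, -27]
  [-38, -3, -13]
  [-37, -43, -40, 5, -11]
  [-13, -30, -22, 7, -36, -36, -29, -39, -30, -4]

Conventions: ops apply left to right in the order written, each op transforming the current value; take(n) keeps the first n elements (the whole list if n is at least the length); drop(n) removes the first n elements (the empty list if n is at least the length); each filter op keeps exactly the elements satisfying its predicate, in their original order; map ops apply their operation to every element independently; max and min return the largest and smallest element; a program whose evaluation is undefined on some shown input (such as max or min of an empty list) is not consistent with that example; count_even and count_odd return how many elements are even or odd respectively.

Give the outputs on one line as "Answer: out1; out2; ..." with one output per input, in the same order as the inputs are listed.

-43; -37; -39; -44; -40

Execution, op by op:
  [-31, -33, 4, -12, -16, 34, -42] -> [-37, -39, -2, -18, -22, 28, -48] -> [-32, -34, 3, -13, -17, 33, -43] -> -43
  [-36, -18, -27] -> [-42, -24, -33] -> [-37, -19, -28] -> -37
  [-38, -3, -13] -> [-44, -9, -19] -> [-39, -4, -14] -> -39
  [-37, -43, -40, 5, -11] -> [-43, -49, -46, -1, -17] -> [-38, -44, -41, 4, -12] -> -44
  [-13, -30, -22, 7, -36, -36, -29, -39, -30, -4] -> [-19, -36, -28, 1, -42, -42, -35, -45, -36, -10] -> [-14, -31, -23, 6, -37, -37, -30, -40, -31, -5] -> -40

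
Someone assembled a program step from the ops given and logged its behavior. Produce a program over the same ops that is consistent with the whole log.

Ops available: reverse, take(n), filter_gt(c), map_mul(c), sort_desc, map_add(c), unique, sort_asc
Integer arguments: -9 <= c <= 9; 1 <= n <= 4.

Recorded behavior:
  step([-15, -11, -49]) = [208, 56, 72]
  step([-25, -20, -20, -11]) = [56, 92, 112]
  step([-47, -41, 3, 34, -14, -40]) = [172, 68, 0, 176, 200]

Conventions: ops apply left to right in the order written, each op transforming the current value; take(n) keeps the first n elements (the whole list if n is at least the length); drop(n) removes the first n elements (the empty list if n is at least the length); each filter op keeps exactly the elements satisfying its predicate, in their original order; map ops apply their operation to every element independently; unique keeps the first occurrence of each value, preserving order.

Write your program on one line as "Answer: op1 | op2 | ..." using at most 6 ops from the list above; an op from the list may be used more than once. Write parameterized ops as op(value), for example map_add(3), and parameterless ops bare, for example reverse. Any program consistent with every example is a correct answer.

reverse | unique | map_add(-3) | map_mul(-4) | filter_gt(-3)

Check, running the answer program on each example:
  [-15, -11, -49] -> [-49, -11, -15] -> [-49, -11, -15] -> [-52, -14, -18] -> [208, 56, 72] -> [208, 56, 72]
  [-25, -20, -20, -11] -> [-11, -20, -20, -25] -> [-11, -20, -25] -> [-14, -23, -28] -> [56, 92, 112] -> [56, 92, 112]
  [-47, -41, 3, 34, -14, -40] -> [-40, -14, 34, 3, -41, -47] -> [-40, -14, 34, 3, -41, -47] -> [-43, -17, 31, 0, -44, -50] -> [172, 68, -124, 0, 176, 200] -> [172, 68, 0, 176, 200]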